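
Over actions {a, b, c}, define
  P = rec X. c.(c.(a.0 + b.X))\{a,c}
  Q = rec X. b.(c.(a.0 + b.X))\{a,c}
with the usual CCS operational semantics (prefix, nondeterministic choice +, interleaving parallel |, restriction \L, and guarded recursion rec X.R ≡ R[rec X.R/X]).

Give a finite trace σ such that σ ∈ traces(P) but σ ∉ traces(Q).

LTS(P): 2 reachable states
  p0 = rec X. c.(c.(a.0 + b.X))\{a,c} ⊢ ··c··> p1
  p1 = (c.(a.0 + b.(rec X. c.(c.(a.0 + b.X))\{a,c})))\{a,c} ⊢ stopped
LTS(Q): 2 reachable states
  q0 = rec X. b.(c.(a.0 + b.X))\{a,c} ⊢ ··b··> q1
  q1 = (c.(a.0 + b.(rec X. b.(c.(a.0 + b.X))\{a,c})))\{a,c} ⊢ stopped
Run σ = ⟨c⟩ on P: start {p0}
  after c @ step 1: {p1}
  P completes σ.
Run σ = ⟨c⟩ on Q: start {q0}
  after c @ step 1: ∅ (Q stuck)

c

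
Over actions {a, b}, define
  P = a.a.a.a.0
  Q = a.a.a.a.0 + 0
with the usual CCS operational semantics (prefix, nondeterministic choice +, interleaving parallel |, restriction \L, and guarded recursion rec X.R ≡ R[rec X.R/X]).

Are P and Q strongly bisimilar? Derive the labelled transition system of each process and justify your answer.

YES

LTS(P): 5 reachable states
  p0 = a.a.a.a.0 ⊢ -a-> p1
  p1 = a.a.a.0 ⊢ -a-> p2
  p2 = a.a.0 ⊢ -a-> p3
  p3 = a.0 ⊢ -a-> p4
  p4 = 0 ⊢ ∅
LTS(Q): 5 reachable states
  q0 = a.a.a.a.0 + 0 ⊢ -a-> q1
  q1 = a.a.a.0 ⊢ -a-> q2
  q2 = a.a.0 ⊢ -a-> q3
  q3 = a.0 ⊢ -a-> q4
  q4 = 0 ⊢ ∅
Coarsest stable partition (strong bisimilarity classes):
  B0 = {p0, q0}
  B1 = {p1, q1}
  B2 = {p2, q2}
  B3 = {p3, q3}
  B4 = {p4, q4}
p0 ∈ B0, q0 ∈ B0 → same block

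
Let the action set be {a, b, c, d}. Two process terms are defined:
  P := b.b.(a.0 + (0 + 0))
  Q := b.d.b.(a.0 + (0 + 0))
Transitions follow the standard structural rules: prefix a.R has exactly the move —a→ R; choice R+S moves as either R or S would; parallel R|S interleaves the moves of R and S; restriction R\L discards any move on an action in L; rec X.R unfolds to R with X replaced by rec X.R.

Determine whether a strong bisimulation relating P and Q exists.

Reachable graph of P (4 states):
  m0 = b.b.(a.0 + (0 + 0)) :: —b→ m1
  m1 = b.(a.0 + (0 + 0)) :: —b→ m2
  m2 = a.0 + (0 + 0) :: —a→ m3
  m3 = 0 :: (no moves)
Reachable graph of Q (5 states):
  n0 = b.d.b.(a.0 + (0 + 0)) :: —b→ n1
  n1 = d.b.(a.0 + (0 + 0)) :: —d→ n2
  n2 = b.(a.0 + (0 + 0)) :: —b→ n3
  n3 = a.0 + (0 + 0) :: —a→ n4
  n4 = 0 :: (no moves)
Partition-refinement fixed point:
  B0 = {m0}
  B1 = {m1, n2}
  B2 = {m2, n3}
  B3 = {m3, n4}
  B4 = {n0}
  B5 = {n1}
m0 ∈ B0, n0 ∈ B4 → different blocks

not bisimilar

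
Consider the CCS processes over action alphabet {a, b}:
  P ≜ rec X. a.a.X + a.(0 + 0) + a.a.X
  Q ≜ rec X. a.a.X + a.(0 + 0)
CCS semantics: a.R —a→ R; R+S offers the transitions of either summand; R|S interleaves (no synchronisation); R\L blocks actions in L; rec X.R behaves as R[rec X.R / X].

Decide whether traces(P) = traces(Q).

trace-equivalent

LTS(P): 3 reachable states
  s0 = rec X. a.a.X + a.(0 + 0) + a.a.X → =a=> s1, =a=> s2
  s1 = 0 + 0 → ∅
  s2 = a.(rec X. a.a.X + a.(0 + 0) + a.a.X) → =a=> s0
LTS(Q): 3 reachable states
  t0 = rec X. a.a.X + a.(0 + 0) → =a=> t1, =a=> t2
  t1 = 0 + 0 → ∅
  t2 = a.(rec X. a.a.X + a.(0 + 0)) → =a=> t0
Partition-refinement fixed point:
  B0 = {s0, t0}
  B1 = {s1, t1}
  B2 = {s2, t2}
s0 ∈ B0, t0 ∈ B0 → same block
Bisimilar ⇒ trace-equivalent.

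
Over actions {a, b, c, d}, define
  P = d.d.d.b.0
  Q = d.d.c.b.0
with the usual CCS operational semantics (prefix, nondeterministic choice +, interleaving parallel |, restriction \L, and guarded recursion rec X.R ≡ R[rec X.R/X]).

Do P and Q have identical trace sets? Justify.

NO — witness ⟨ddd⟩

P's transition system — 5 states:
  u0 = d.d.d.b.0 :: —d→ u1
  u1 = d.d.b.0 :: —d→ u2
  u2 = d.b.0 :: —d→ u3
  u3 = b.0 :: —b→ u4
  u4 = 0 :: stopped
Q's transition system — 5 states:
  v0 = d.d.c.b.0 :: —d→ v1
  v1 = d.c.b.0 :: —d→ v2
  v2 = c.b.0 :: —c→ v3
  v3 = b.0 :: —b→ v4
  v4 = 0 :: stopped
Executing ddd from P (initial set {u0}):
  after d @ step 1: {u1}
  after d @ step 2: {u2}
  after d @ step 3: {u3}
  ✓ P
Executing ddd from Q (initial set {v0}):
  after d @ step 1: {v1}
  after d @ step 2: {v2}
  after d @ step 3: ∅ (Q stuck)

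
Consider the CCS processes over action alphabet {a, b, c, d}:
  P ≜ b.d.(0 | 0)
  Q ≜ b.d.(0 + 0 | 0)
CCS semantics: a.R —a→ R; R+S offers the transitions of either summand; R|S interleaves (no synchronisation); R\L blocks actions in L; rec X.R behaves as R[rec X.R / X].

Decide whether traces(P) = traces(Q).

YES

LTS(P): 3 reachable states
  p0 = b.d.(0 | 0) → —b→ p1
  p1 = d.(0 | 0) → —d→ p2
  p2 = 0 | 0 → (no moves)
LTS(Q): 3 reachable states
  q0 = b.d.(0 + 0 | 0) → —b→ q1
  q1 = d.(0 + 0 | 0) → —d→ q2
  q2 = 0 + 0 | 0 → (no moves)
Coarsest stable partition (strong bisimilarity classes):
  B0 = {p0, q0}
  B1 = {p1, q1}
  B2 = {p2, q2}
p0 ∈ B0, q0 ∈ B0 → same block
Bisimilar ⇒ trace-equivalent.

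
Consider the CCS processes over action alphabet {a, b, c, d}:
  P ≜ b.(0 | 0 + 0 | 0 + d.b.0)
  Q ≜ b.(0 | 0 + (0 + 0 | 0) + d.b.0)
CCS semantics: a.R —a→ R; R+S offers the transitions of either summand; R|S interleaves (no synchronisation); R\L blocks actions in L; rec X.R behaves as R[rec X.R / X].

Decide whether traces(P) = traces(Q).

YES

LTS(P): 4 reachable states
  m0 = b.(0 | 0 + 0 | 0 + d.b.0) → =b=> m1
  m1 = 0 | 0 + 0 | 0 + d.b.0 → =d=> m2
  m2 = b.0 → =b=> m3
  m3 = 0 → stopped
LTS(Q): 4 reachable states
  n0 = b.(0 | 0 + (0 + 0 | 0) + d.b.0) → =b=> n1
  n1 = 0 | 0 + (0 + 0 | 0) + d.b.0 → =d=> n2
  n2 = b.0 → =b=> n3
  n3 = 0 → stopped
Coarsest stable partition (strong bisimilarity classes):
  B0 = {m0, n0}
  B1 = {m1, n1}
  B2 = {m2, n2}
  B3 = {m3, n3}
m0 ∈ B0, n0 ∈ B0 → same block
Bisimilar ⇒ trace-equivalent.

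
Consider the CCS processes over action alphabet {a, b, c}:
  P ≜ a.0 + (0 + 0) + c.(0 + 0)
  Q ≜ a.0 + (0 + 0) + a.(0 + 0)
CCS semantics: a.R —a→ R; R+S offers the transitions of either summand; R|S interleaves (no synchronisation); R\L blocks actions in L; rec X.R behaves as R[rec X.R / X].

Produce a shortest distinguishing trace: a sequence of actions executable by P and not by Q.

LTS(P): 3 reachable states
  s0 = a.0 + (0 + 0) + c.(0 + 0) → ··a··> s1, ··c··> s2
  s1 = 0 → ∅
  s2 = 0 + 0 → ∅
LTS(Q): 3 reachable states
  t0 = a.0 + (0 + 0) + a.(0 + 0) → ··a··> t1, ··a··> t2
  t1 = 0 → ∅
  t2 = 0 + 0 → ∅
Executing c from P (initial set {s0}):
  after c @ step 1: {s2}
  — P admits the full trace.
Executing c from Q (initial set {t0}):
  after c @ step 1: no successor for Q

c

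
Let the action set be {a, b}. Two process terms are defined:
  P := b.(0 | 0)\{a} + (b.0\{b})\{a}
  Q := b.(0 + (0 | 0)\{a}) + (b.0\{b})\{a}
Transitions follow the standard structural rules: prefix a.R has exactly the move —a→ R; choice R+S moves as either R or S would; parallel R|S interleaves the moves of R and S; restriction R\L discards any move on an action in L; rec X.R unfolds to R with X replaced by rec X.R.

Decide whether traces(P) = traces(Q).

YES

P's transition system — 3 states:
  s0 = b.(0 | 0)\{a} + (b.0\{b})\{a} → --b--▸ s1, --b--▸ s2
  s1 = (0 | 0)\{a} → ·
  s2 = 0\{b}\{a} → ·
Q's transition system — 3 states:
  t0 = b.(0 + (0 | 0)\{a}) + (b.0\{b})\{a} → --b--▸ t1, --b--▸ t2
  t1 = 0 + (0 | 0)\{a} → ·
  t2 = 0\{b}\{a} → ·
Bisimilarity quotient blocks:
  B0 = {s0, t0}
  B1 = {s1, s2, t1, t2}
s0 ∈ B0, t0 ∈ B0 → same block
Bisimilar ⇒ trace-equivalent.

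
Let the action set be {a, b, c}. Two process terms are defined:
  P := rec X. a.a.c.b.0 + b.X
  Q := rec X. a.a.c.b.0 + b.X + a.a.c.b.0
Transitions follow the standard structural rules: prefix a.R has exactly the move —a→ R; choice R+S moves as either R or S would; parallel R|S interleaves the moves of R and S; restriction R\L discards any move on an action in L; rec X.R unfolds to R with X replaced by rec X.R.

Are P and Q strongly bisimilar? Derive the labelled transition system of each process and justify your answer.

Reachable graph of P (5 states):
  u0 = rec X. a.a.c.b.0 + b.X :: --a--▸ u1, --b--▸ u0
  u1 = a.c.b.0 :: --a--▸ u2
  u2 = c.b.0 :: --c--▸ u3
  u3 = b.0 :: --b--▸ u4
  u4 = 0 :: (no moves)
Reachable graph of Q (5 states):
  v0 = rec X. a.a.c.b.0 + b.X + a.a.c.b.0 :: --a--▸ v1, --b--▸ v0
  v1 = a.c.b.0 :: --a--▸ v2
  v2 = c.b.0 :: --c--▸ v3
  v3 = b.0 :: --b--▸ v4
  v4 = 0 :: (no moves)
Partition-refinement fixed point:
  B0 = {u0, v0}
  B1 = {u1, v1}
  B2 = {u2, v2}
  B3 = {u3, v3}
  B4 = {u4, v4}
u0 ∈ B0, v0 ∈ B0 → same block

P ~ Q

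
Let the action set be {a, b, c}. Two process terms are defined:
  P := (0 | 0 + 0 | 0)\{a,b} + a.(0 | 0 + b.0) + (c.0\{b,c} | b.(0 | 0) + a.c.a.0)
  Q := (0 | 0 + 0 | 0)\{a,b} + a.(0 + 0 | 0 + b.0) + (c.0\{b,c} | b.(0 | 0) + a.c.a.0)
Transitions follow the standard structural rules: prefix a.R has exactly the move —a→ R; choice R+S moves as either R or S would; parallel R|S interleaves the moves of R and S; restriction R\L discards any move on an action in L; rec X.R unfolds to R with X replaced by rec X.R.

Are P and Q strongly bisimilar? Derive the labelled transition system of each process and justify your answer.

Reachable graph of P (8 states):
  u0 = (0 | 0 + 0 | 0)\{a,b} + a.(0 | 0 + b.0) + (c.0\{b,c} | b.(0 | 0) + a.c.a.0) :: --a--▸ u1, --a--▸ u2, --b--▸ u3, --c--▸ u4
  u1 = 0 | 0 + b.0 :: --b--▸ u5
  u2 = c.a.0 :: --c--▸ u6
  u3 = c.0\{b,c} | (0 | 0) :: --c--▸ u7
  u4 = 0\{b,c} | b.(0 | 0) :: --b--▸ u7
  u5 = 0 :: ∅
  u6 = a.0 :: --a--▸ u5
  u7 = 0\{b,c} | (0 | 0) :: ∅
Reachable graph of Q (8 states):
  v0 = (0 | 0 + 0 | 0)\{a,b} + a.(0 + 0 | 0 + b.0) + (c.0\{b,c} | b.(0 | 0) + a.c.a.0) :: --a--▸ v1, --a--▸ v2, --b--▸ v3, --c--▸ v4
  v1 = 0 + 0 | 0 + b.0 :: --b--▸ v5
  v2 = c.a.0 :: --c--▸ v6
  v3 = c.0\{b,c} | (0 | 0) :: --c--▸ v7
  v4 = 0\{b,c} | b.(0 | 0) :: --b--▸ v7
  v5 = 0 :: ∅
  v6 = a.0 :: --a--▸ v5
  v7 = 0\{b,c} | (0 | 0) :: ∅
Bisimilarity quotient blocks:
  B0 = {u0, v0}
  B1 = {u1, u4, v1, v4}
  B2 = {u5, u7, v5, v7}
  B3 = {u2, v2}
  B4 = {u6, v6}
  B5 = {u3, v3}
u0 ∈ B0, v0 ∈ B0 → same block

YES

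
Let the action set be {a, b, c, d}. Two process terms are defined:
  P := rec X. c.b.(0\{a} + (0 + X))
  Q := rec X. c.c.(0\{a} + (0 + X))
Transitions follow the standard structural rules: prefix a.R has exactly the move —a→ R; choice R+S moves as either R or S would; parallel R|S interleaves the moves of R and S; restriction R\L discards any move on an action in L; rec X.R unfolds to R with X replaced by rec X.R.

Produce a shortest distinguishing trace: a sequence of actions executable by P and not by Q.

cb

Reachable graph of P (3 states):
  u0 = rec X. c.b.(0\{a} + (0 + X)) :: ··c··> u1
  u1 = b.(0\{a} + (0 + (rec X. c.b.(0\{a} + (0 + X))))) :: ··b··> u2
  u2 = 0\{a} + (0 + (rec X. c.b.(0\{a} + (0 + X)))) :: ··c··> u1
Reachable graph of Q (3 states):
  v0 = rec X. c.c.(0\{a} + (0 + X)) :: ··c··> v1
  v1 = c.(0\{a} + (0 + (rec X. c.c.(0\{a} + (0 + X))))) :: ··c··> v2
  v2 = 0\{a} + (0 + (rec X. c.c.(0\{a} + (0 + X)))) :: ··c··> v1
Trace ⟨cb⟩ through P, begin at {u0}:
  [1] c ⇒ {u1}
  [2] b ⇒ {u2}
  P completes σ.
Trace ⟨cb⟩ through Q, begin at {v0}:
  [1] c ⇒ {v1}
  [2] b ⇒ ∅  — Q cannot continue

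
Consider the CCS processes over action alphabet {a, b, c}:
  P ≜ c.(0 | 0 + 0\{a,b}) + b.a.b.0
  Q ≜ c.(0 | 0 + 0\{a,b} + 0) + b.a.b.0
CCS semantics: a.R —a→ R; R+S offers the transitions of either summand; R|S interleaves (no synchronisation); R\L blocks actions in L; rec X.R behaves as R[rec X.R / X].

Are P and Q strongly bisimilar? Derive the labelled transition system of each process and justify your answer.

P's transition system — 5 states:
  p0 = c.(0 | 0 + 0\{a,b}) + b.a.b.0 → ··b··> p1, ··c··> p2
  p1 = a.b.0 → ··a··> p3
  p2 = 0 | 0 + 0\{a,b} → ·
  p3 = b.0 → ··b··> p4
  p4 = 0 → ·
Q's transition system — 5 states:
  q0 = c.(0 | 0 + 0\{a,b} + 0) + b.a.b.0 → ··b··> q1, ··c··> q2
  q1 = a.b.0 → ··a··> q3
  q2 = 0 | 0 + 0\{a,b} + 0 → ·
  q3 = b.0 → ··b··> q4
  q4 = 0 → ·
Coarsest stable partition (strong bisimilarity classes):
  B0 = {p0, q0}
  B1 = {p1, q1}
  B2 = {p3, q3}
  B3 = {p2, p4, q2, q4}
p0 ∈ B0, q0 ∈ B0 → same block

P ~ Q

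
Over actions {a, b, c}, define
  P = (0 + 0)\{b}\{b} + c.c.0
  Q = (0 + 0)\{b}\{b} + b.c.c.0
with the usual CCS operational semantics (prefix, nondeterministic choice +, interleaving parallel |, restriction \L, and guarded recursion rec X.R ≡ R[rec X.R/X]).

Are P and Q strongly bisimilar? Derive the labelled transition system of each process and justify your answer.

Reachable graph of P (3 states):
  s0 = (0 + 0)\{b}\{b} + c.c.0 → ··c··> s1
  s1 = c.0 → ··c··> s2
  s2 = 0 → ·
Reachable graph of Q (4 states):
  t0 = (0 + 0)\{b}\{b} + b.c.c.0 → ··b··> t1
  t1 = c.c.0 → ··c··> t2
  t2 = c.0 → ··c··> t3
  t3 = 0 → ·
Bisimilarity quotient blocks:
  B0 = {s0, t1}
  B1 = {s1, t2}
  B2 = {s2, t3}
  B3 = {t0}
s0 ∈ B0, t0 ∈ B3 → different blocks

NO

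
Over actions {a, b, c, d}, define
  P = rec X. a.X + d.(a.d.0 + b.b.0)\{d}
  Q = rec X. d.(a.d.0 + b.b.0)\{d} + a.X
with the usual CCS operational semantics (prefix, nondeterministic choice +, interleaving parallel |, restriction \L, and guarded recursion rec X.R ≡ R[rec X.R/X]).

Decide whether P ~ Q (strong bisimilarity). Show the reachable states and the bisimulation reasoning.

P's transition system — 5 states:
  m0 = rec X. a.X + d.(a.d.0 + b.b.0)\{d} has moves -a-> m0, -d-> m1
  m1 = (a.d.0 + b.b.0)\{d} has moves -a-> m2, -b-> m3
  m2 = (d.0)\{d} has moves ∅
  m3 = (b.0)\{d} has moves -b-> m4
  m4 = 0\{d} has moves ∅
Q's transition system — 5 states:
  n0 = rec X. d.(a.d.0 + b.b.0)\{d} + a.X has moves -a-> n0, -d-> n1
  n1 = (a.d.0 + b.b.0)\{d} has moves -a-> n2, -b-> n3
  n2 = (d.0)\{d} has moves ∅
  n3 = (b.0)\{d} has moves -b-> n4
  n4 = 0\{d} has moves ∅
Bisimilarity quotient blocks:
  B0 = {m0, n0}
  B1 = {m1, n1}
  B2 = {m3, n3}
  B3 = {m2, m4, n2, n4}
m0 ∈ B0, n0 ∈ B0 → same block

bisimilar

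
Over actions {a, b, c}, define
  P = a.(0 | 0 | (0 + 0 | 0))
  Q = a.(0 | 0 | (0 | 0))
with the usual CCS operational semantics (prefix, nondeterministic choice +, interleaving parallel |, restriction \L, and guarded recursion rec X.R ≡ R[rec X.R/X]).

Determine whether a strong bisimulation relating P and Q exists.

P's transition system — 2 states:
  u0 = a.(0 | 0 | (0 + 0 | 0)) has moves =a=> u1
  u1 = 0 | 0 | (0 + 0 | 0) has moves deadlocked
Q's transition system — 2 states:
  v0 = a.(0 | 0 | (0 | 0)) has moves =a=> v1
  v1 = 0 | 0 | (0 | 0) has moves deadlocked
Partition-refinement fixed point:
  B0 = {u0, v0}
  B1 = {u1, v1}
u0 ∈ B0, v0 ∈ B0 → same block

bisimilar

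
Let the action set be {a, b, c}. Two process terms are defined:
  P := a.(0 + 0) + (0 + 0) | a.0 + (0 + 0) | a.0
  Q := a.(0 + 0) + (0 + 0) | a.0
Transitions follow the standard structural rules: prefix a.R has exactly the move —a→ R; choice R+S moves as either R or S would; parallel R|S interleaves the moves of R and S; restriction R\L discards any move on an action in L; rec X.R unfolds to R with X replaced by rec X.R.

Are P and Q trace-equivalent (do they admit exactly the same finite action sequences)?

trace-equivalent

LTS(P): 3 reachable states
  m0 = a.(0 + 0) + (0 + 0) | a.0 + (0 + 0) | a.0 :: -a-> m1, -a-> m2
  m1 = (0 + 0) | 0 :: stopped
  m2 = 0 + 0 :: stopped
LTS(Q): 3 reachable states
  n0 = a.(0 + 0) + (0 + 0) | a.0 :: -a-> n1, -a-> n2
  n1 = (0 + 0) | 0 :: stopped
  n2 = 0 + 0 :: stopped
Bisimilarity quotient blocks:
  B0 = {m0, n0}
  B1 = {m1, m2, n1, n2}
m0 ∈ B0, n0 ∈ B0 → same block
Bisimilar ⇒ trace-equivalent.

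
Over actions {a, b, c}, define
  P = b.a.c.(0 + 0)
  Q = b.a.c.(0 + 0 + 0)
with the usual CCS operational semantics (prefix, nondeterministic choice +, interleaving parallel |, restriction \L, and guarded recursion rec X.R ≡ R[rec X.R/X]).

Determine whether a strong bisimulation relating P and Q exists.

bisimilar

Reachable graph of P (4 states):
  p0 = b.a.c.(0 + 0) | --b--▸ p1
  p1 = a.c.(0 + 0) | --a--▸ p2
  p2 = c.(0 + 0) | --c--▸ p3
  p3 = 0 + 0 | (no moves)
Reachable graph of Q (4 states):
  q0 = b.a.c.(0 + 0 + 0) | --b--▸ q1
  q1 = a.c.(0 + 0 + 0) | --a--▸ q2
  q2 = c.(0 + 0 + 0) | --c--▸ q3
  q3 = 0 + 0 + 0 | (no moves)
Bisimilarity quotient blocks:
  B0 = {p0, q0}
  B1 = {p1, q1}
  B2 = {p2, q2}
  B3 = {p3, q3}
p0 ∈ B0, q0 ∈ B0 → same block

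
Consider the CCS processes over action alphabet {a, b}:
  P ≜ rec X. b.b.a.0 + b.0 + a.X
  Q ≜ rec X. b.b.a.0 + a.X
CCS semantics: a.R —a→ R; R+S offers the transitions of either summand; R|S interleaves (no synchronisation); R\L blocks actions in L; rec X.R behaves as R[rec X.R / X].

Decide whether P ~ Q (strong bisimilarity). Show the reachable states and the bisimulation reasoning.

not bisimilar

Reachable graph of P (4 states):
  u0 = rec X. b.b.a.0 + b.0 + a.X → --a--▸ u0, --b--▸ u1, --b--▸ u2
  u1 = 0 → stopped
  u2 = b.a.0 → --b--▸ u3
  u3 = a.0 → --a--▸ u1
Reachable graph of Q (4 states):
  v0 = rec X. b.b.a.0 + a.X → --a--▸ v0, --b--▸ v1
  v1 = b.a.0 → --b--▸ v2
  v2 = a.0 → --a--▸ v3
  v3 = 0 → stopped
Coarsest stable partition (strong bisimilarity classes):
  B0 = {u0}
  B1 = {u2, v1}
  B2 = {u3, v2}
  B3 = {u1, v3}
  B4 = {v0}
u0 ∈ B0, v0 ∈ B4 → different blocks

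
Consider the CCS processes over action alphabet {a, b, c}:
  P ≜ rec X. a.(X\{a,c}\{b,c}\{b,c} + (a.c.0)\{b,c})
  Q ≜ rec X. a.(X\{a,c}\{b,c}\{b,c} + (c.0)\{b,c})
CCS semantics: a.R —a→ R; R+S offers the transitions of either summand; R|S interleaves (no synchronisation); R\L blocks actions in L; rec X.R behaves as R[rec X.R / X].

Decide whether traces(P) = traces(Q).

NO — witness ⟨aa⟩

Reachable graph of P (3 states):
  s0 = rec X. a.(X\{a,c}\{b,c}\{b,c} + (a.c.0)\{b,c}) → ··a··> s1
  s1 = (rec X. a.(X\{a,c}\{b,c}\{b,c} + (a.c.0)\{b,c}))\{a,c}\{b,c}\{b,c} + (a.c.0)\{b,c} → ··a··> s2
  s2 = (c.0)\{b,c} → ·
Reachable graph of Q (2 states):
  t0 = rec X. a.(X\{a,c}\{b,c}\{b,c} + (c.0)\{b,c}) → ··a··> t1
  t1 = (rec X. a.(X\{a,c}\{b,c}\{b,c} + (c.0)\{b,c}))\{a,c}\{b,c}\{b,c} + (c.0)\{b,c} → ·
Run σ = ⟨aa⟩ on P: start {s0}
  after a @ step 1: {s1}
  after a @ step 2: {s2}
  P completes σ.
Run σ = ⟨aa⟩ on Q: start {t0}
  after a @ step 1: {t1}
  after a @ step 2: no successor for Q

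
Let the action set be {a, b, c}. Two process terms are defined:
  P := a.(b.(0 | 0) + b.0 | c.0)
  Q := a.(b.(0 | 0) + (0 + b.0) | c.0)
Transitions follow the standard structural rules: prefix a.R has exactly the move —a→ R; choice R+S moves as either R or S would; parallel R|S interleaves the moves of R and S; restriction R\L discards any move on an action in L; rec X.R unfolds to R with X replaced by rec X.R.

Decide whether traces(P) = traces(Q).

Reachable graph of P (5 states):
  p0 = a.(b.(0 | 0) + b.0 | c.0) :: ··a··> p1
  p1 = b.(0 | 0) + b.0 | c.0 :: ··b··> p2, ··b··> p3, ··c··> p4
  p2 = 0 | 0 :: ∅
  p3 = 0 | c.0 :: ··c··> p2
  p4 = b.0 | 0 :: ··b··> p2
Reachable graph of Q (5 states):
  q0 = a.(b.(0 | 0) + (0 + b.0) | c.0) :: ··a··> q1
  q1 = b.(0 | 0) + (0 + b.0) | c.0 :: ··b··> q2, ··b··> q3, ··c··> q4
  q2 = 0 | 0 :: ∅
  q3 = 0 | c.0 :: ··c··> q2
  q4 = (0 + b.0) | 0 :: ··b··> q2
Bisimilarity quotient blocks:
  B0 = {p0, q0}
  B1 = {p1, q1}
  B2 = {p3, q3}
  B3 = {p2, q2}
  B4 = {p4, q4}
p0 ∈ B0, q0 ∈ B0 → same block
Bisimilar ⇒ trace-equivalent.

traces(P) = traces(Q)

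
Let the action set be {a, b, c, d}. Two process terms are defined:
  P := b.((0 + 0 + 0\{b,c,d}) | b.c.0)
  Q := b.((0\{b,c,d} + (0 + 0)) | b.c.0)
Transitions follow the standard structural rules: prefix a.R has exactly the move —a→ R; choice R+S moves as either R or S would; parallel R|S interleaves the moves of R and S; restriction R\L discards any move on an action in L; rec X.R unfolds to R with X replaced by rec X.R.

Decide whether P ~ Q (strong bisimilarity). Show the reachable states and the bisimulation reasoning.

YES

P's transition system — 4 states:
  p0 = b.((0 + 0 + 0\{b,c,d}) | b.c.0) ⊢ =b=> p1
  p1 = (0 + 0 + 0\{b,c,d}) | b.c.0 ⊢ =b=> p2
  p2 = (0 + 0 + 0\{b,c,d}) | c.0 ⊢ =c=> p3
  p3 = (0 + 0 + 0\{b,c,d}) | 0 ⊢ deadlocked
Q's transition system — 4 states:
  q0 = b.((0\{b,c,d} + (0 + 0)) | b.c.0) ⊢ =b=> q1
  q1 = (0\{b,c,d} + (0 + 0)) | b.c.0 ⊢ =b=> q2
  q2 = (0\{b,c,d} + (0 + 0)) | c.0 ⊢ =c=> q3
  q3 = (0\{b,c,d} + (0 + 0)) | 0 ⊢ deadlocked
Partition-refinement fixed point:
  B0 = {p0, q0}
  B1 = {p1, q1}
  B2 = {p2, q2}
  B3 = {p3, q3}
p0 ∈ B0, q0 ∈ B0 → same block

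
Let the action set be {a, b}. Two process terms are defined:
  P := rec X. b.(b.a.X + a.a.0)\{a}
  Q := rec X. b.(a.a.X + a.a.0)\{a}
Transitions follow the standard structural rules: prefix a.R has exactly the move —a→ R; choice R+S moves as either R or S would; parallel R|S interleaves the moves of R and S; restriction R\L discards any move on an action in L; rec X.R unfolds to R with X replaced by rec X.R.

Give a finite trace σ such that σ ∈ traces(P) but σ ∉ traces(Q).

bb

Reachable graph of P (3 states):
  s0 = rec X. b.(b.a.X + a.a.0)\{a} → —b→ s1
  s1 = (b.a.(rec X. b.(b.a.X + a.a.0)\{a}) + a.a.0)\{a} → —b→ s2
  s2 = (a.(rec X. b.(b.a.X + a.a.0)\{a}))\{a} → ∅
Reachable graph of Q (2 states):
  t0 = rec X. b.(a.a.X + a.a.0)\{a} → —b→ t1
  t1 = (a.a.(rec X. b.(a.a.X + a.a.0)\{a}) + a.a.0)\{a} → ∅
Executing bb from P (initial set {s0}):
  step 1 (b): {s1}
  step 2 (b): {s2}
  — P admits the full trace.
Executing bb from Q (initial set {t0}):
  step 1 (b): {t1}
  step 2 (b): ∅ (Q stuck)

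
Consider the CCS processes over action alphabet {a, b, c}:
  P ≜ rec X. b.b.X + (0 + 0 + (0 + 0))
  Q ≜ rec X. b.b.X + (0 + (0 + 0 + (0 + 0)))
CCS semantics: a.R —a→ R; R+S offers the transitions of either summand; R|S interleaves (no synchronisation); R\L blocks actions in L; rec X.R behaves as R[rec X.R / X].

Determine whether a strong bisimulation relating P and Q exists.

LTS(P): 2 reachable states
  p0 = rec X. b.b.X + (0 + 0 + (0 + 0)) | -b-> p1
  p1 = b.(rec X. b.b.X + (0 + 0 + (0 + 0))) | -b-> p0
LTS(Q): 2 reachable states
  q0 = rec X. b.b.X + (0 + (0 + 0 + (0 + 0))) | -b-> q1
  q1 = b.(rec X. b.b.X + (0 + (0 + 0 + (0 + 0)))) | -b-> q0
Bisimilarity quotient blocks:
  B0 = {p0, p1, q0, q1}
p0 ∈ B0, q0 ∈ B0 → same block

bisimilar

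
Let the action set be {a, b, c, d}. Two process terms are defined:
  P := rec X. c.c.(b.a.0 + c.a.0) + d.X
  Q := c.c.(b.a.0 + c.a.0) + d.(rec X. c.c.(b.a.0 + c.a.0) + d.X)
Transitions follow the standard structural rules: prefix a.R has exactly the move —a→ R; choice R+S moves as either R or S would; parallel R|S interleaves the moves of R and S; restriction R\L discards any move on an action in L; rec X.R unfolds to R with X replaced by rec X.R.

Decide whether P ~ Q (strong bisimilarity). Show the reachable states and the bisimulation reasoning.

LTS(P): 5 reachable states
  u0 = rec X. c.c.(b.a.0 + c.a.0) + d.X | =c=> u1, =d=> u0
  u1 = c.(b.a.0 + c.a.0) | =c=> u2
  u2 = b.a.0 + c.a.0 | =b=> u3, =c=> u3
  u3 = a.0 | =a=> u4
  u4 = 0 | stopped
LTS(Q): 6 reachable states
  v0 = c.c.(b.a.0 + c.a.0) + d.(rec X. c.c.(b.a.0 + c.a.0) + d.X) | =c=> v1, =d=> v2
  v1 = c.(b.a.0 + c.a.0) | =c=> v3
  v2 = rec X. c.c.(b.a.0 + c.a.0) + d.X | =c=> v1, =d=> v2
  v3 = b.a.0 + c.a.0 | =b=> v4, =c=> v4
  v4 = a.0 | =a=> v5
  v5 = 0 | stopped
Bisimilarity quotient blocks:
  B0 = {u0, v0, v2}
  B1 = {u1, v1}
  B2 = {u2, v3}
  B3 = {u3, v4}
  B4 = {u4, v5}
u0 ∈ B0, v0 ∈ B0 → same block

bisimilar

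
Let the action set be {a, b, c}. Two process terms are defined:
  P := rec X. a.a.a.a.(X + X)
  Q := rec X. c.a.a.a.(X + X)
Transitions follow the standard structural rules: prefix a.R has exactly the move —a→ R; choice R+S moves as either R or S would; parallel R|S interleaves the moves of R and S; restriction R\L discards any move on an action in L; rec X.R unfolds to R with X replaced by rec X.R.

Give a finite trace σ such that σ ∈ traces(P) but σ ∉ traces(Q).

a

LTS(P): 5 reachable states
  u0 = rec X. a.a.a.a.(X + X) ⊢ -a-> u1
  u1 = a.a.a.((rec X. a.a.a.a.(X + X)) + (rec X. a.a.a.a.(X + X))) ⊢ -a-> u2
  u2 = a.a.((rec X. a.a.a.a.(X + X)) + (rec X. a.a.a.a.(X + X))) ⊢ -a-> u3
  u3 = a.((rec X. a.a.a.a.(X + X)) + (rec X. a.a.a.a.(X + X))) ⊢ -a-> u4
  u4 = (rec X. a.a.a.a.(X + X)) + (rec X. a.a.a.a.(X + X)) ⊢ -a-> u1
LTS(Q): 5 reachable states
  v0 = rec X. c.a.a.a.(X + X) ⊢ -c-> v1
  v1 = a.a.a.((rec X. c.a.a.a.(X + X)) + (rec X. c.a.a.a.(X + X))) ⊢ -a-> v2
  v2 = a.a.((rec X. c.a.a.a.(X + X)) + (rec X. c.a.a.a.(X + X))) ⊢ -a-> v3
  v3 = a.((rec X. c.a.a.a.(X + X)) + (rec X. c.a.a.a.(X + X))) ⊢ -a-> v4
  v4 = (rec X. c.a.a.a.(X + X)) + (rec X. c.a.a.a.(X + X)) ⊢ -c-> v1
Executing a from P (initial set {u0}):
  after a @ step 1: {u1}
  P completes σ.
Executing a from Q (initial set {v0}):
  after a @ step 1: ∅ (Q stuck)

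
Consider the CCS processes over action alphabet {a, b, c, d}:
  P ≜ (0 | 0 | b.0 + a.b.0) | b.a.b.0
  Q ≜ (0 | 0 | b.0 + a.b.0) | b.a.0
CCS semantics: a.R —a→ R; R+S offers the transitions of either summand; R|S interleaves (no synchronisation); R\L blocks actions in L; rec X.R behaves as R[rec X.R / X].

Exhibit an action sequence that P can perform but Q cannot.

LTS(P): 16 reachable states
  s0 = (0 | 0 | b.0 + a.b.0) | b.a.b.0 ⊢ -a-> s1, -b-> s2, -b-> s3
  s1 = b.0 | b.a.b.0 ⊢ -b-> s4, -b-> s5
  s2 = (0 | 0 | b.0 + a.b.0) | a.b.0 ⊢ -a-> s5, -a-> s6, -b-> s7
  s3 = 0 | 0 | 0 | b.a.b.0 ⊢ -b-> s7
  s4 = 0 | b.a.b.0 ⊢ -b-> s8
  s5 = b.0 | a.b.0 ⊢ -a-> s9, -b-> s8
  s6 = (0 | 0 | b.0 + a.b.0) | b.0 ⊢ -a-> s9, -b-> s10, -b-> s11
  s7 = 0 | 0 | 0 | a.b.0 ⊢ -a-> s11
  s8 = 0 | a.b.0 ⊢ -a-> s12
  s9 = b.0 | b.0 ⊢ -b-> s12, -b-> s13
  s10 = (0 | 0 | b.0 + a.b.0) | 0 ⊢ -a-> s13, -b-> s14
  s11 = 0 | 0 | 0 | b.0 ⊢ -b-> s14
  s12 = 0 | b.0 ⊢ -b-> s15
  s13 = b.0 | 0 ⊢ -b-> s15
  s14 = 0 | 0 | 0 | 0 ⊢ stopped
  s15 = 0 | 0 ⊢ stopped
LTS(Q): 12 reachable states
  t0 = (0 | 0 | b.0 + a.b.0) | b.a.0 ⊢ -a-> t1, -b-> t2, -b-> t3
  t1 = b.0 | b.a.0 ⊢ -b-> t4, -b-> t5
  t2 = (0 | 0 | b.0 + a.b.0) | a.0 ⊢ -a-> t5, -a-> t6, -b-> t7
  t3 = 0 | 0 | 0 | b.a.0 ⊢ -b-> t7
  t4 = 0 | b.a.0 ⊢ -b-> t8
  t5 = b.0 | a.0 ⊢ -a-> t9, -b-> t8
  t6 = (0 | 0 | b.0 + a.b.0) | 0 ⊢ -a-> t9, -b-> t10
  t7 = 0 | 0 | 0 | a.0 ⊢ -a-> t10
  t8 = 0 | a.0 ⊢ -a-> t11
  t9 = b.0 | 0 ⊢ -b-> t11
  t10 = 0 | 0 | 0 | 0 ⊢ stopped
  t11 = 0 | 0 ⊢ stopped
Run σ = ⟨bbab⟩ on P: start {s0}
  step 1 (b): {s2, s3}
  step 2 (b): {s7}
  step 3 (a): {s11}
  step 4 (b): {s14}
  — P admits the full trace.
Run σ = ⟨bbab⟩ on Q: start {t0}
  step 1 (b): {t2, t3}
  step 2 (b): {t7}
  step 3 (a): {t10}
  step 4 (b): ∅  — Q cannot continue

bbab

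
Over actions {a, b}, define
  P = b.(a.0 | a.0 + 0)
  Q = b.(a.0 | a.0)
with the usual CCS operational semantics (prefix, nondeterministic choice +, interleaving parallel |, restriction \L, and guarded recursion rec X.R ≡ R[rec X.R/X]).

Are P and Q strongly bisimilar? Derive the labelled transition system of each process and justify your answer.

P's transition system — 5 states:
  u0 = b.(a.0 | a.0 + 0) ⊢ -b-> u1
  u1 = a.0 | a.0 + 0 ⊢ -a-> u2, -a-> u3
  u2 = 0 | a.0 ⊢ -a-> u4
  u3 = a.0 | 0 ⊢ -a-> u4
  u4 = 0 | 0 ⊢ stopped
Q's transition system — 5 states:
  v0 = b.(a.0 | a.0) ⊢ -b-> v1
  v1 = a.0 | a.0 ⊢ -a-> v2, -a-> v3
  v2 = 0 | a.0 ⊢ -a-> v4
  v3 = a.0 | 0 ⊢ -a-> v4
  v4 = 0 | 0 ⊢ stopped
Bisimilarity quotient blocks:
  B0 = {u0, v0}
  B1 = {u1, v1}
  B2 = {u2, u3, v2, v3}
  B3 = {u4, v4}
u0 ∈ B0, v0 ∈ B0 → same block

P ~ Q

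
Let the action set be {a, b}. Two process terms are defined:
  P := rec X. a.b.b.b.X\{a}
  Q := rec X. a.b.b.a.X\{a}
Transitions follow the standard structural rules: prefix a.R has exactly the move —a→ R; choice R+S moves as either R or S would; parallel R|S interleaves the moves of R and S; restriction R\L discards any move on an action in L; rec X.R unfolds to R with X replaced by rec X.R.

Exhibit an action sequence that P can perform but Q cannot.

abbb

Reachable graph of P (5 states):
  m0 = rec X. a.b.b.b.X\{a} has moves ··a··> m1
  m1 = b.b.b.(rec X. a.b.b.b.X\{a})\{a} has moves ··b··> m2
  m2 = b.b.(rec X. a.b.b.b.X\{a})\{a} has moves ··b··> m3
  m3 = b.(rec X. a.b.b.b.X\{a})\{a} has moves ··b··> m4
  m4 = (rec X. a.b.b.b.X\{a})\{a} has moves ∅
Reachable graph of Q (5 states):
  n0 = rec X. a.b.b.a.X\{a} has moves ··a··> n1
  n1 = b.b.a.(rec X. a.b.b.a.X\{a})\{a} has moves ··b··> n2
  n2 = b.a.(rec X. a.b.b.a.X\{a})\{a} has moves ··b··> n3
  n3 = a.(rec X. a.b.b.a.X\{a})\{a} has moves ··a··> n4
  n4 = (rec X. a.b.b.a.X\{a})\{a} has moves ∅
Executing abbb from P (initial set {m0}):
  step 1 (a): {m1}
  step 2 (b): {m2}
  step 3 (b): {m3}
  step 4 (b): {m4}
  — P admits the full trace.
Executing abbb from Q (initial set {n0}):
  step 1 (a): {n1}
  step 2 (b): {n2}
  step 3 (b): {n3}
  step 4 (b): ∅ (Q stuck)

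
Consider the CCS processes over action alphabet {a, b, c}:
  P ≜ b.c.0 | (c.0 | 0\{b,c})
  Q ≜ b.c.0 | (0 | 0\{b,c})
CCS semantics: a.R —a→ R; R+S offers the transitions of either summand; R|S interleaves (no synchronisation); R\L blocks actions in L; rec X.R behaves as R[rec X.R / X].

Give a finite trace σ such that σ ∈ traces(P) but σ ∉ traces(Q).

c

LTS(P): 6 reachable states
  u0 = b.c.0 | (c.0 | 0\{b,c}) | --b--▸ u1, --c--▸ u2
  u1 = c.0 | (c.0 | 0\{b,c}) | --c--▸ u3, --c--▸ u4
  u2 = b.c.0 | (0 | 0\{b,c}) | --b--▸ u4
  u3 = 0 | (c.0 | 0\{b,c}) | --c--▸ u5
  u4 = c.0 | (0 | 0\{b,c}) | --c--▸ u5
  u5 = 0 | (0 | 0\{b,c}) | deadlocked
LTS(Q): 3 reachable states
  v0 = b.c.0 | (0 | 0\{b,c}) | --b--▸ v1
  v1 = c.0 | (0 | 0\{b,c}) | --c--▸ v2
  v2 = 0 | (0 | 0\{b,c}) | deadlocked
Executing c from P (initial set {u0}):
  step 1 (c): {u2}
  ✓ P
Executing c from Q (initial set {v0}):
  step 1 (c): no successor for Q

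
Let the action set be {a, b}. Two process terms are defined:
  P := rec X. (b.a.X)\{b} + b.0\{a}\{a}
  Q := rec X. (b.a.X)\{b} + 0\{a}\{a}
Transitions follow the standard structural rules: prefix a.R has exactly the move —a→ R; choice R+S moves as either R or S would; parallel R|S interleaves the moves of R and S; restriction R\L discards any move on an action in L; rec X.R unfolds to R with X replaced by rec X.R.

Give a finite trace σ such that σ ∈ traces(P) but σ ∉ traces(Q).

b

LTS(P): 2 reachable states
  p0 = rec X. (b.a.X)\{b} + b.0\{a}\{a} → —b→ p1
  p1 = 0\{a}\{a} → ∅
LTS(Q): 1 reachable states
  q0 = rec X. (b.a.X)\{b} + 0\{a}\{a} → ∅
Executing b from P (initial set {p0}):
  [1] b ⇒ {p1}
  — P admits the full trace.
Executing b from Q (initial set {q0}):
  [1] b ⇒ ∅ (Q stuck)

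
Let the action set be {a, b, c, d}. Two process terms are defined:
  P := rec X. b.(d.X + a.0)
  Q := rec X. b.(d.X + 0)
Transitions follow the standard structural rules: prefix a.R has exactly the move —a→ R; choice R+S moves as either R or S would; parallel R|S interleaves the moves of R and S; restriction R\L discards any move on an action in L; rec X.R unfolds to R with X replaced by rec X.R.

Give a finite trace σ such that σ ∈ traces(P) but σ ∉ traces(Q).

ba

P's transition system — 3 states:
  m0 = rec X. b.(d.X + a.0) has moves =b=> m1
  m1 = d.(rec X. b.(d.X + a.0)) + a.0 has moves =a=> m2, =d=> m0
  m2 = 0 has moves stopped
Q's transition system — 2 states:
  n0 = rec X. b.(d.X + 0) has moves =b=> n1
  n1 = d.(rec X. b.(d.X + 0)) + 0 has moves =d=> n0
Trace ⟨ba⟩ through P, begin at {m0}:
  step 1 (b): {m1}
  step 2 (a): {m2}
  P completes σ.
Trace ⟨ba⟩ through Q, begin at {n0}:
  step 1 (b): {n1}
  step 2 (a): ∅ (Q stuck)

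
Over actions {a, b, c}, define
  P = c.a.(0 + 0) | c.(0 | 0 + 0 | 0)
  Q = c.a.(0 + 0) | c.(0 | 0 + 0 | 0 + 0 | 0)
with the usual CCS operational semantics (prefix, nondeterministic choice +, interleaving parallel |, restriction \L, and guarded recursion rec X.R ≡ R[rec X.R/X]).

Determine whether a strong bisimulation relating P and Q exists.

Reachable graph of P (6 states):
  m0 = c.a.(0 + 0) | c.(0 | 0 + 0 | 0) | --c--▸ m1, --c--▸ m2
  m1 = a.(0 + 0) | c.(0 | 0 + 0 | 0) | --a--▸ m3, --c--▸ m4
  m2 = c.a.(0 + 0) | (0 | 0 + 0 | 0) | --c--▸ m4
  m3 = (0 + 0) | c.(0 | 0 + 0 | 0) | --c--▸ m5
  m4 = a.(0 + 0) | (0 | 0 + 0 | 0) | --a--▸ m5
  m5 = (0 + 0) | (0 | 0 + 0 | 0) | stopped
Reachable graph of Q (6 states):
  n0 = c.a.(0 + 0) | c.(0 | 0 + 0 | 0 + 0 | 0) | --c--▸ n1, --c--▸ n2
  n1 = a.(0 + 0) | c.(0 | 0 + 0 | 0 + 0 | 0) | --a--▸ n3, --c--▸ n4
  n2 = c.a.(0 + 0) | (0 | 0 + 0 | 0 + 0 | 0) | --c--▸ n4
  n3 = (0 + 0) | c.(0 | 0 + 0 | 0 + 0 | 0) | --c--▸ n5
  n4 = a.(0 + 0) | (0 | 0 + 0 | 0 + 0 | 0) | --a--▸ n5
  n5 = (0 + 0) | (0 | 0 + 0 | 0 + 0 | 0) | stopped
Bisimilarity quotient blocks:
  B0 = {m0, n0}
  B1 = {m2, n2}
  B2 = {m4, n4}
  B3 = {m5, n5}
  B4 = {m1, n1}
  B5 = {m3, n3}
m0 ∈ B0, n0 ∈ B0 → same block

P ~ Q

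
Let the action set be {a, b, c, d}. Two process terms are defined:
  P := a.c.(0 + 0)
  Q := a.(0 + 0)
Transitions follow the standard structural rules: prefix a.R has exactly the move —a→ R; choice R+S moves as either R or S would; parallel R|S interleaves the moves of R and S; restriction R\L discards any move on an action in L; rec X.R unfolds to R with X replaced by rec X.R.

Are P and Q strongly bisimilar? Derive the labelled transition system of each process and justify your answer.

not bisimilar

P's transition system — 3 states:
  m0 = a.c.(0 + 0) | ··a··> m1
  m1 = c.(0 + 0) | ··c··> m2
  m2 = 0 + 0 | ∅
Q's transition system — 2 states:
  n0 = a.(0 + 0) | ··a··> n1
  n1 = 0 + 0 | ∅
Bisimilarity quotient blocks:
  B0 = {m0}
  B1 = {m1}
  B2 = {m2, n1}
  B3 = {n0}
m0 ∈ B0, n0 ∈ B3 → different blocks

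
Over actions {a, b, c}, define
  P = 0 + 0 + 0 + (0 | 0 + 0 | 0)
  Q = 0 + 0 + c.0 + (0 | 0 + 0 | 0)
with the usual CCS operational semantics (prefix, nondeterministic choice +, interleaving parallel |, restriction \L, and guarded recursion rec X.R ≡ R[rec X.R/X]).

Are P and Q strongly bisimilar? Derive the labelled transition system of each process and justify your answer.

Reachable graph of P (1 states):
  p0 = 0 + 0 + 0 + (0 | 0 + 0 | 0) | ∅
Reachable graph of Q (2 states):
  q0 = 0 + 0 + c.0 + (0 | 0 + 0 | 0) | =c=> q1
  q1 = 0 | ∅
Bisimilarity quotient blocks:
  B0 = {p0, q1}
  B1 = {q0}
p0 ∈ B0, q0 ∈ B1 → different blocks

not bisimilar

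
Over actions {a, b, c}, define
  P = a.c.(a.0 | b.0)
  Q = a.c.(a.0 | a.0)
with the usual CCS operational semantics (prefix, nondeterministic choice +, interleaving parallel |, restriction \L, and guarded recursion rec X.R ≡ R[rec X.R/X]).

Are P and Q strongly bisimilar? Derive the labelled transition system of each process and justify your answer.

P's transition system — 6 states:
  s0 = a.c.(a.0 | b.0) → =a=> s1
  s1 = c.(a.0 | b.0) → =c=> s2
  s2 = a.0 | b.0 → =a=> s3, =b=> s4
  s3 = 0 | b.0 → =b=> s5
  s4 = a.0 | 0 → =a=> s5
  s5 = 0 | 0 → stopped
Q's transition system — 6 states:
  t0 = a.c.(a.0 | a.0) → =a=> t1
  t1 = c.(a.0 | a.0) → =c=> t2
  t2 = a.0 | a.0 → =a=> t3, =a=> t4
  t3 = 0 | a.0 → =a=> t5
  t4 = a.0 | 0 → =a=> t5
  t5 = 0 | 0 → stopped
Coarsest stable partition (strong bisimilarity classes):
  B0 = {s0}
  B1 = {s1}
  B2 = {s2}
  B3 = {s3}
  B4 = {s5, t5}
  B5 = {s4, t3, t4}
  B6 = {t0}
  B7 = {t1}
  B8 = {t2}
s0 ∈ B0, t0 ∈ B6 → different blocks

NO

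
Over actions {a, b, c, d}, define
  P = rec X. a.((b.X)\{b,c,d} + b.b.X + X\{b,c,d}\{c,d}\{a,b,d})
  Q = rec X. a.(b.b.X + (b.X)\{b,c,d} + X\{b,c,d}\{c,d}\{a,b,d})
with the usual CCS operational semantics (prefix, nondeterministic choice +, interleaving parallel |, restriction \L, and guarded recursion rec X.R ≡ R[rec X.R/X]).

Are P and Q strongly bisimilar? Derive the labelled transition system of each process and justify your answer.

P's transition system — 3 states:
  p0 = rec X. a.((b.X)\{b,c,d} + b.b.X + X\{b,c,d}\{c,d}\{a,b,d}) :: -a-> p1
  p1 = (b.(rec X. a.((b.X)\{b,c,d} + b.b.X + X\{b,c,d}\{c,d}\{a,b,d})))\{b,c,d} + b.b.(rec X. a.((b.X)\{b,c,d} + b.b.X + X\{b,c,d}\{c,d}\{a,b,d})) + (rec X. a.((b.X)\{b,c,d} + b.b.X + X\{b,c,d}\{c,d}\{a,b,d}))\{b,c,d}\{c,d}\{a,b,d} :: -b-> p2
  p2 = b.(rec X. a.((b.X)\{b,c,d} + b.b.X + X\{b,c,d}\{c,d}\{a,b,d})) :: -b-> p0
Q's transition system — 3 states:
  q0 = rec X. a.(b.b.X + (b.X)\{b,c,d} + X\{b,c,d}\{c,d}\{a,b,d}) :: -a-> q1
  q1 = b.b.(rec X. a.(b.b.X + (b.X)\{b,c,d} + X\{b,c,d}\{c,d}\{a,b,d})) + (b.(rec X. a.(b.b.X + (b.X)\{b,c,d} + X\{b,c,d}\{c,d}\{a,b,d})))\{b,c,d} + (rec X. a.(b.b.X + (b.X)\{b,c,d} + X\{b,c,d}\{c,d}\{a,b,d}))\{b,c,d}\{c,d}\{a,b,d} :: -b-> q2
  q2 = b.(rec X. a.(b.b.X + (b.X)\{b,c,d} + X\{b,c,d}\{c,d}\{a,b,d})) :: -b-> q0
Bisimilarity quotient blocks:
  B0 = {p0, q0}
  B1 = {p1, q1}
  B2 = {p2, q2}
p0 ∈ B0, q0 ∈ B0 → same block

P ~ Q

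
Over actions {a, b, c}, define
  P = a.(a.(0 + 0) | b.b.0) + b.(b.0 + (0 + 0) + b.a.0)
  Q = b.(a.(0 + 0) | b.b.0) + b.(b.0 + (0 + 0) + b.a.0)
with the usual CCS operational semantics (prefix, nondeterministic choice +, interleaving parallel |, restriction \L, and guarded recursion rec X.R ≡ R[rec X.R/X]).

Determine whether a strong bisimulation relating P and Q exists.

not bisimilar

P's transition system — 10 states:
  s0 = a.(a.(0 + 0) | b.b.0) + b.(b.0 + (0 + 0) + b.a.0) has moves ··a··> s1, ··b··> s2
  s1 = a.(0 + 0) | b.b.0 has moves ··a··> s3, ··b··> s4
  s2 = b.0 + (0 + 0) + b.a.0 has moves ··b··> s5, ··b··> s6
  s3 = (0 + 0) | b.b.0 has moves ··b··> s7
  s4 = a.(0 + 0) | b.0 has moves ··a··> s7, ··b··> s8
  s5 = 0 has moves ∅
  s6 = a.0 has moves ··a··> s5
  s7 = (0 + 0) | b.0 has moves ··b··> s9
  s8 = a.(0 + 0) | 0 has moves ··a··> s9
  s9 = (0 + 0) | 0 has moves ∅
Q's transition system — 10 states:
  t0 = b.(a.(0 + 0) | b.b.0) + b.(b.0 + (0 + 0) + b.a.0) has moves ··b··> t1, ··b··> t2
  t1 = a.(0 + 0) | b.b.0 has moves ··a··> t3, ··b··> t4
  t2 = b.0 + (0 + 0) + b.a.0 has moves ··b··> t5, ··b··> t6
  t3 = (0 + 0) | b.b.0 has moves ··b··> t7
  t4 = a.(0 + 0) | b.0 has moves ··a··> t7, ··b··> t8
  t5 = 0 has moves ∅
  t6 = a.0 has moves ··a··> t5
  t7 = (0 + 0) | b.0 has moves ··b··> t9
  t8 = a.(0 + 0) | 0 has moves ··a··> t9
  t9 = (0 + 0) | 0 has moves ∅
Bisimilarity quotient blocks:
  B0 = {s0}
  B1 = {s2, t2}
  B2 = {s6, s8, t6, t8}
  B3 = {s5, s9, t5, t9}
  B4 = {s1, t1}
  B5 = {s3, t3}
  B6 = {s7, t7}
  B7 = {s4, t4}
  B8 = {t0}
s0 ∈ B0, t0 ∈ B8 → different blocks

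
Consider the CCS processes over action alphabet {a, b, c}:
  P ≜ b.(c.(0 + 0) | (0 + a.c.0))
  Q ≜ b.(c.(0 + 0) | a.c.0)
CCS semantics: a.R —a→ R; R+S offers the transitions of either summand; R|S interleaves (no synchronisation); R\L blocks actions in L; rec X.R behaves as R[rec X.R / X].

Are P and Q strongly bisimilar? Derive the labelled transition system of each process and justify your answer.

Reachable graph of P (7 states):
  s0 = b.(c.(0 + 0) | (0 + a.c.0)) has moves —b→ s1
  s1 = c.(0 + 0) | (0 + a.c.0) has moves —a→ s2, —c→ s3
  s2 = c.(0 + 0) | c.0 has moves —c→ s4, —c→ s5
  s3 = (0 + 0) | (0 + a.c.0) has moves —a→ s4
  s4 = (0 + 0) | c.0 has moves —c→ s6
  s5 = c.(0 + 0) | 0 has moves —c→ s6
  s6 = (0 + 0) | 0 has moves deadlocked
Reachable graph of Q (7 states):
  t0 = b.(c.(0 + 0) | a.c.0) has moves —b→ t1
  t1 = c.(0 + 0) | a.c.0 has moves —a→ t2, —c→ t3
  t2 = c.(0 + 0) | c.0 has moves —c→ t4, —c→ t5
  t3 = (0 + 0) | a.c.0 has moves —a→ t4
  t4 = (0 + 0) | c.0 has moves —c→ t6
  t5 = c.(0 + 0) | 0 has moves —c→ t6
  t6 = (0 + 0) | 0 has moves deadlocked
Bisimilarity quotient blocks:
  B0 = {s0, t0}
  B1 = {s1, t1}
  B2 = {s2, t2}
  B3 = {s4, s5, t4, t5}
  B4 = {s6, t6}
  B5 = {s3, t3}
s0 ∈ B0, t0 ∈ B0 → same block

P ~ Q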